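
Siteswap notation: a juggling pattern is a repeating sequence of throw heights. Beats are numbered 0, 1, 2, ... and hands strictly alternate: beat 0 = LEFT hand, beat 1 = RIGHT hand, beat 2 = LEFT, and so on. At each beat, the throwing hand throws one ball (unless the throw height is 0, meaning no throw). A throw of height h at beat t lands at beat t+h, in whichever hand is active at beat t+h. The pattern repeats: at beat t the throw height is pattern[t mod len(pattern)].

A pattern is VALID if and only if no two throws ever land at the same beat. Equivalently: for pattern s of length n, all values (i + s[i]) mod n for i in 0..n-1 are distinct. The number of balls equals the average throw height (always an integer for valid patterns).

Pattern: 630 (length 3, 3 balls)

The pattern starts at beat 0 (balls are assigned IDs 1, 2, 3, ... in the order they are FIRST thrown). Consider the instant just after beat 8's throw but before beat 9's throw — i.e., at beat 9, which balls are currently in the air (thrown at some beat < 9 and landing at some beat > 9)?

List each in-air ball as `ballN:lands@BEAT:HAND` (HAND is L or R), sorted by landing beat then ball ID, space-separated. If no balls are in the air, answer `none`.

Beat 0 (L): throw ball1 h=6 -> lands@6:L; in-air after throw: [b1@6:L]
Beat 1 (R): throw ball2 h=3 -> lands@4:L; in-air after throw: [b2@4:L b1@6:L]
Beat 3 (R): throw ball3 h=6 -> lands@9:R; in-air after throw: [b2@4:L b1@6:L b3@9:R]
Beat 4 (L): throw ball2 h=3 -> lands@7:R; in-air after throw: [b1@6:L b2@7:R b3@9:R]
Beat 6 (L): throw ball1 h=6 -> lands@12:L; in-air after throw: [b2@7:R b3@9:R b1@12:L]
Beat 7 (R): throw ball2 h=3 -> lands@10:L; in-air after throw: [b3@9:R b2@10:L b1@12:L]
Beat 9 (R): throw ball3 h=6 -> lands@15:R; in-air after throw: [b2@10:L b1@12:L b3@15:R]

Answer: ball2:lands@10:L ball1:lands@12:L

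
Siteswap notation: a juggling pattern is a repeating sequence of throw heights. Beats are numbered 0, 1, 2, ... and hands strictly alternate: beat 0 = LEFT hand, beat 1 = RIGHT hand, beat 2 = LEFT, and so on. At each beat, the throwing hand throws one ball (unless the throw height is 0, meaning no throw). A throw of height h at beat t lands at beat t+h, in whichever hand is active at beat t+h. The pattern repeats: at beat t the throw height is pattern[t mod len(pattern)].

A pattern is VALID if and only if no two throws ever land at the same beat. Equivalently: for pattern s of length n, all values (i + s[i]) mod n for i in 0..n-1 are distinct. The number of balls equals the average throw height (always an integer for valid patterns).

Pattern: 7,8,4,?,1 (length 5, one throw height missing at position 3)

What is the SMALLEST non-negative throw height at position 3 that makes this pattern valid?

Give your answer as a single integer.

i=0: (0 + 7) mod 5 = 2
i=1: (1 + 8) mod 5 = 4
i=2: (2 + 4) mod 5 = 1
i=3: s[i]=? (unknown)
i=4: (4 + 1) mod 5 = 0
Known residues: [0, 1, 2, 4]; need a permutation of 0..4, so missing residue r = 3
Need (3 + s) mod 5 = 3; smallest s = (3 - 3) mod 5 = 0

Answer: 0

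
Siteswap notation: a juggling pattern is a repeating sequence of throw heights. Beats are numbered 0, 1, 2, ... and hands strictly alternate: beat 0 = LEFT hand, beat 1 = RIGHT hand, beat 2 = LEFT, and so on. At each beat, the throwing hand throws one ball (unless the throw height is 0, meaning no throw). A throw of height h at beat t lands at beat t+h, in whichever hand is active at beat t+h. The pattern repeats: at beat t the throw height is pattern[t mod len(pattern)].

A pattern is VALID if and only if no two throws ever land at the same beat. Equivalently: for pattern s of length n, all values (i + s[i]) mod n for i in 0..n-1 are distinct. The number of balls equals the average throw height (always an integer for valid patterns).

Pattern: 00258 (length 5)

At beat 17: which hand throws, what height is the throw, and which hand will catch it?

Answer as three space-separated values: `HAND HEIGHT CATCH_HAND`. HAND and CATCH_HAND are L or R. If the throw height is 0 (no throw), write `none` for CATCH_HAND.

Beat 17: 17 mod 2 = 1, so hand = R
Throw height = pattern[17 mod 5] = pattern[2] = 2
Lands at beat 17+2=19, 19 mod 2 = 1, so catch hand = R

Answer: R 2 R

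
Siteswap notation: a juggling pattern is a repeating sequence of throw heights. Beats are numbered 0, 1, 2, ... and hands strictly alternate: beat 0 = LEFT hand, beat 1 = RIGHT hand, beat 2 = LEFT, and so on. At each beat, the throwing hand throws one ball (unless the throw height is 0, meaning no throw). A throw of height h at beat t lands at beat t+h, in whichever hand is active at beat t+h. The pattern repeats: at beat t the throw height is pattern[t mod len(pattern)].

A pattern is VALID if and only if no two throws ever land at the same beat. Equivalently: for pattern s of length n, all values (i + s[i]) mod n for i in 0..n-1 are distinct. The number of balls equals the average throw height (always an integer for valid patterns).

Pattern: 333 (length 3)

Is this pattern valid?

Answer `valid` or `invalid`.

i=0: (i + s[i]) mod n = (0 + 3) mod 3 = 0
i=1: (i + s[i]) mod n = (1 + 3) mod 3 = 1
i=2: (i + s[i]) mod n = (2 + 3) mod 3 = 2
Residues: [0, 1, 2], distinct: True

Answer: valid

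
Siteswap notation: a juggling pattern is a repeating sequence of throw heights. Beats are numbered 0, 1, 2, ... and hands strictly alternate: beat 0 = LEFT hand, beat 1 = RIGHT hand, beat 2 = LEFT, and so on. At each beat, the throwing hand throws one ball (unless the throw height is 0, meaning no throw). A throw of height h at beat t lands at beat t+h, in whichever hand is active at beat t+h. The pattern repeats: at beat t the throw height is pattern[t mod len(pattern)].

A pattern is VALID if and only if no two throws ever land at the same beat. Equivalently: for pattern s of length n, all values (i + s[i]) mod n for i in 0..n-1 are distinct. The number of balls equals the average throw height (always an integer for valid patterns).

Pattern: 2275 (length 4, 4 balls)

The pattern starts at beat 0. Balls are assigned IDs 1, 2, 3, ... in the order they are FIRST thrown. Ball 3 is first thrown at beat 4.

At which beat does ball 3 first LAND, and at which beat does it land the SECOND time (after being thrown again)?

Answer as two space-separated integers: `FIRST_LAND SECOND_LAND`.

Beat 0 (L): throw ball1 h=2 -> lands@2:L; in-air after throw: [b1@2:L]
Beat 1 (R): throw ball2 h=2 -> lands@3:R; in-air after throw: [b1@2:L b2@3:R]
Beat 2 (L): throw ball1 h=7 -> lands@9:R; in-air after throw: [b2@3:R b1@9:R]
Beat 3 (R): throw ball2 h=5 -> lands@8:L; in-air after throw: [b2@8:L b1@9:R]
Beat 4 (L): throw ball3 h=2 -> lands@6:L; in-air after throw: [b3@6:L b2@8:L b1@9:R]
Beat 5 (R): throw ball4 h=2 -> lands@7:R; in-air after throw: [b3@6:L b4@7:R b2@8:L b1@9:R]
Beat 6 (L): throw ball3 h=7 -> lands@13:R; in-air after throw: [b4@7:R b2@8:L b1@9:R b3@13:R]
Beat 7 (R): throw ball4 h=5 -> lands@12:L; in-air after throw: [b2@8:L b1@9:R b4@12:L b3@13:R]
Beat 8 (L): throw ball2 h=2 -> lands@10:L; in-air after throw: [b1@9:R b2@10:L b4@12:L b3@13:R]
Beat 9 (R): throw ball1 h=2 -> lands@11:R; in-air after throw: [b2@10:L b1@11:R b4@12:L b3@13:R]
Beat 10 (L): throw ball2 h=7 -> lands@17:R; in-air after throw: [b1@11:R b4@12:L b3@13:R b2@17:R]
Beat 11 (R): throw ball1 h=5 -> lands@16:L; in-air after throw: [b4@12:L b3@13:R b1@16:L b2@17:R]
Ball 3: thrown@4 h=2 -> first land @6; rethrown@6 h=7 -> second land @13

Answer: 6 13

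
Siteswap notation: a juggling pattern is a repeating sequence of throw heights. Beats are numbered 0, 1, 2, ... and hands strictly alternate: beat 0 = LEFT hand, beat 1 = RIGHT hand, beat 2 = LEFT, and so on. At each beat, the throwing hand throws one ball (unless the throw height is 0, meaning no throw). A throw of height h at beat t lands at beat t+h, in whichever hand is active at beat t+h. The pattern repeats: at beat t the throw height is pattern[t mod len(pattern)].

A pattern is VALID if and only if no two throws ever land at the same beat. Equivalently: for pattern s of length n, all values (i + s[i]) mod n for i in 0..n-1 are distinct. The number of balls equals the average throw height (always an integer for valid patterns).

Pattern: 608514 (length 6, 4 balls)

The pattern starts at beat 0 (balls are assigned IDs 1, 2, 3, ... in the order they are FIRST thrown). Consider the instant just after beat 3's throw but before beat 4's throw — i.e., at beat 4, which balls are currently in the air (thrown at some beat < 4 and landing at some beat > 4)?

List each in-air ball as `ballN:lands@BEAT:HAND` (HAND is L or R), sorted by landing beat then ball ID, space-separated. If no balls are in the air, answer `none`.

Beat 0 (L): throw ball1 h=6 -> lands@6:L; in-air after throw: [b1@6:L]
Beat 2 (L): throw ball2 h=8 -> lands@10:L; in-air after throw: [b1@6:L b2@10:L]
Beat 3 (R): throw ball3 h=5 -> lands@8:L; in-air after throw: [b1@6:L b3@8:L b2@10:L]
Beat 4 (L): throw ball4 h=1 -> lands@5:R; in-air after throw: [b4@5:R b1@6:L b3@8:L b2@10:L]

Answer: ball1:lands@6:L ball3:lands@8:L ball2:lands@10:L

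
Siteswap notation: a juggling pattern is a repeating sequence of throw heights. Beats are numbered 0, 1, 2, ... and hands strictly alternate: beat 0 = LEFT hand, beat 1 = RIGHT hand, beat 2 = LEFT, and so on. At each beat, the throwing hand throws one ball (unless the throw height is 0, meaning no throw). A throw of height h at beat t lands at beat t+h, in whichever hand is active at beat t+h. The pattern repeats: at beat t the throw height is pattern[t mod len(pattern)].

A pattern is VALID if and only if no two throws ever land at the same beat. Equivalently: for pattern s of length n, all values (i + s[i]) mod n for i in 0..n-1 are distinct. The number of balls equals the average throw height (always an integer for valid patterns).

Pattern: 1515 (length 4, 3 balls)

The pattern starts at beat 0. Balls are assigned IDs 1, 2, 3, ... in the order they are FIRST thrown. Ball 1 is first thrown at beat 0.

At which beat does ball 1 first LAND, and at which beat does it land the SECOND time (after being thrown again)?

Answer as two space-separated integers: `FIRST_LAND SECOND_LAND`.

Answer: 1 6

Derivation:
Beat 0 (L): throw ball1 h=1 -> lands@1:R; in-air after throw: [b1@1:R]
Beat 1 (R): throw ball1 h=5 -> lands@6:L; in-air after throw: [b1@6:L]
Beat 2 (L): throw ball2 h=1 -> lands@3:R; in-air after throw: [b2@3:R b1@6:L]
Beat 3 (R): throw ball2 h=5 -> lands@8:L; in-air after throw: [b1@6:L b2@8:L]
Beat 4 (L): throw ball3 h=1 -> lands@5:R; in-air after throw: [b3@5:R b1@6:L b2@8:L]
Beat 5 (R): throw ball3 h=5 -> lands@10:L; in-air after throw: [b1@6:L b2@8:L b3@10:L]
Beat 6 (L): throw ball1 h=1 -> lands@7:R; in-air after throw: [b1@7:R b2@8:L b3@10:L]
Ball 1: thrown@0 h=1 -> first land @1; rethrown@1 h=5 -> second land @6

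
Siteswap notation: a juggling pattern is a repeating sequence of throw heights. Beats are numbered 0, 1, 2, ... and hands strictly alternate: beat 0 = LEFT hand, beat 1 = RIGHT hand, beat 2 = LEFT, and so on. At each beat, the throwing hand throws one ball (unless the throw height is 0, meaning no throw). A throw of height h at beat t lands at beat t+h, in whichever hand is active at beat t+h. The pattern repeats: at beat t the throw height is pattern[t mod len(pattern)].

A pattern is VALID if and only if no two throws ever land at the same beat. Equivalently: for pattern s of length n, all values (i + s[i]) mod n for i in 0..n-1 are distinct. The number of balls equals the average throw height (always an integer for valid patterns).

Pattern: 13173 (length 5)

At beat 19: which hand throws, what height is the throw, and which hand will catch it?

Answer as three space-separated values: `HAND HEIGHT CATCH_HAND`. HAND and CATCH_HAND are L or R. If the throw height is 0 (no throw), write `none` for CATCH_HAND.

Beat 19: 19 mod 2 = 1, so hand = R
Throw height = pattern[19 mod 5] = pattern[4] = 3
Lands at beat 19+3=22, 22 mod 2 = 0, so catch hand = L

Answer: R 3 L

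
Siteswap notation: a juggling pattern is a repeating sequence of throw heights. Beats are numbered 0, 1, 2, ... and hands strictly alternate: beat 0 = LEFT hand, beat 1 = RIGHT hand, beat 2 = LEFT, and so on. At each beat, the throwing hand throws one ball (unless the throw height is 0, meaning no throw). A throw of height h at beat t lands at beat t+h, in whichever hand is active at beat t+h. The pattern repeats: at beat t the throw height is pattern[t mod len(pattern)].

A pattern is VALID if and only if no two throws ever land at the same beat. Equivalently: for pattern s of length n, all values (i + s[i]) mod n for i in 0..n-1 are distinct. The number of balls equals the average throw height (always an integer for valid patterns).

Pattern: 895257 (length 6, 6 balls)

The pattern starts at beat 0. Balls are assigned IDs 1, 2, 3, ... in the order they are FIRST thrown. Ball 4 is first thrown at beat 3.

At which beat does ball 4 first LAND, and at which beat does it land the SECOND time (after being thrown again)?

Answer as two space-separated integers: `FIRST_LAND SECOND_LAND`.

Beat 0 (L): throw ball1 h=8 -> lands@8:L; in-air after throw: [b1@8:L]
Beat 1 (R): throw ball2 h=9 -> lands@10:L; in-air after throw: [b1@8:L b2@10:L]
Beat 2 (L): throw ball3 h=5 -> lands@7:R; in-air after throw: [b3@7:R b1@8:L b2@10:L]
Beat 3 (R): throw ball4 h=2 -> lands@5:R; in-air after throw: [b4@5:R b3@7:R b1@8:L b2@10:L]
Beat 4 (L): throw ball5 h=5 -> lands@9:R; in-air after throw: [b4@5:R b3@7:R b1@8:L b5@9:R b2@10:L]
Beat 5 (R): throw ball4 h=7 -> lands@12:L; in-air after throw: [b3@7:R b1@8:L b5@9:R b2@10:L b4@12:L]
Beat 6 (L): throw ball6 h=8 -> lands@14:L; in-air after throw: [b3@7:R b1@8:L b5@9:R b2@10:L b4@12:L b6@14:L]
Beat 7 (R): throw ball3 h=9 -> lands@16:L; in-air after throw: [b1@8:L b5@9:R b2@10:L b4@12:L b6@14:L b3@16:L]
Beat 8 (L): throw ball1 h=5 -> lands@13:R; in-air after throw: [b5@9:R b2@10:L b4@12:L b1@13:R b6@14:L b3@16:L]
Beat 9 (R): throw ball5 h=2 -> lands@11:R; in-air after throw: [b2@10:L b5@11:R b4@12:L b1@13:R b6@14:L b3@16:L]
Beat 10 (L): throw ball2 h=5 -> lands@15:R; in-air after throw: [b5@11:R b4@12:L b1@13:R b6@14:L b2@15:R b3@16:L]
Beat 11 (R): throw ball5 h=7 -> lands@18:L; in-air after throw: [b4@12:L b1@13:R b6@14:L b2@15:R b3@16:L b5@18:L]
Beat 12 (L): throw ball4 h=8 -> lands@20:L; in-air after throw: [b1@13:R b6@14:L b2@15:R b3@16:L b5@18:L b4@20:L]
Ball 4: thrown@3 h=2 -> first land @5; rethrown@5 h=7 -> second land @12

Answer: 5 12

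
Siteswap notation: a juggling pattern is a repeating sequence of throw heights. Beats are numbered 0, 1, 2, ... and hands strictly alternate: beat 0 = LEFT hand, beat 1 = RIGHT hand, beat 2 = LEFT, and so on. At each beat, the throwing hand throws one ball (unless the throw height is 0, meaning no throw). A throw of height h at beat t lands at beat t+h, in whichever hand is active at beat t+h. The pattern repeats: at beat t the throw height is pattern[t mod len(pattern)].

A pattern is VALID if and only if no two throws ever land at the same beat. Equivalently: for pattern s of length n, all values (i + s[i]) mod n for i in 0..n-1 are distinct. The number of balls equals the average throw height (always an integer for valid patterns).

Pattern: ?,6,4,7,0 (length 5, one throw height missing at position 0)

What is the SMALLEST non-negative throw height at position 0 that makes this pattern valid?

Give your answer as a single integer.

i=0: s[i]=? (unknown)
i=1: (1 + 6) mod 5 = 2
i=2: (2 + 4) mod 5 = 1
i=3: (3 + 7) mod 5 = 0
i=4: (4 + 0) mod 5 = 4
Known residues: [0, 1, 2, 4]; need a permutation of 0..4, so missing residue r = 3
Need (0 + s) mod 5 = 3; smallest s = (3 - 0) mod 5 = 3

Answer: 3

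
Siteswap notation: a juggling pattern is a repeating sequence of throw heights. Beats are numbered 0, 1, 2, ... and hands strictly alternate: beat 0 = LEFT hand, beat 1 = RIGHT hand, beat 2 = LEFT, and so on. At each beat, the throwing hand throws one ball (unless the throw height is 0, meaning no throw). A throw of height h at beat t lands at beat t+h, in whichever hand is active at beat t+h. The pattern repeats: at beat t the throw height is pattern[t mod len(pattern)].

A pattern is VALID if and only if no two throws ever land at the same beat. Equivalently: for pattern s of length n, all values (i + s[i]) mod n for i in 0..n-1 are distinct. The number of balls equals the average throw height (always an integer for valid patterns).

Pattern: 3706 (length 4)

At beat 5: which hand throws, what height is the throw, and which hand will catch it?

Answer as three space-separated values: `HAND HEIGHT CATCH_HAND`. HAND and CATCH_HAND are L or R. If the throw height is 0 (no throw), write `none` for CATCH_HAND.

Beat 5: 5 mod 2 = 1, so hand = R
Throw height = pattern[5 mod 4] = pattern[1] = 7
Lands at beat 5+7=12, 12 mod 2 = 0, so catch hand = L

Answer: R 7 L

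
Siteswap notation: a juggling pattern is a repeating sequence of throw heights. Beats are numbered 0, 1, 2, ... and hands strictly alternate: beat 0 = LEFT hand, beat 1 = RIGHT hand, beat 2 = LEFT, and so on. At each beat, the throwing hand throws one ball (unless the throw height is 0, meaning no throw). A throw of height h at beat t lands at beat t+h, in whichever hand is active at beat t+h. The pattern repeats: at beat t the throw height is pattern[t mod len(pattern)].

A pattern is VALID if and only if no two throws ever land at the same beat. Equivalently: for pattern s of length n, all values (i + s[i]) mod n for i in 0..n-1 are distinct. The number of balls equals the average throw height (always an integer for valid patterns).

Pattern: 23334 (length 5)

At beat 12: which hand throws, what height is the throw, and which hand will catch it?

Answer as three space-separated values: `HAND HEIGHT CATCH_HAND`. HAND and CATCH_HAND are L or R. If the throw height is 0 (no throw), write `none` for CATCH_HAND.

Answer: L 3 R

Derivation:
Beat 12: 12 mod 2 = 0, so hand = L
Throw height = pattern[12 mod 5] = pattern[2] = 3
Lands at beat 12+3=15, 15 mod 2 = 1, so catch hand = R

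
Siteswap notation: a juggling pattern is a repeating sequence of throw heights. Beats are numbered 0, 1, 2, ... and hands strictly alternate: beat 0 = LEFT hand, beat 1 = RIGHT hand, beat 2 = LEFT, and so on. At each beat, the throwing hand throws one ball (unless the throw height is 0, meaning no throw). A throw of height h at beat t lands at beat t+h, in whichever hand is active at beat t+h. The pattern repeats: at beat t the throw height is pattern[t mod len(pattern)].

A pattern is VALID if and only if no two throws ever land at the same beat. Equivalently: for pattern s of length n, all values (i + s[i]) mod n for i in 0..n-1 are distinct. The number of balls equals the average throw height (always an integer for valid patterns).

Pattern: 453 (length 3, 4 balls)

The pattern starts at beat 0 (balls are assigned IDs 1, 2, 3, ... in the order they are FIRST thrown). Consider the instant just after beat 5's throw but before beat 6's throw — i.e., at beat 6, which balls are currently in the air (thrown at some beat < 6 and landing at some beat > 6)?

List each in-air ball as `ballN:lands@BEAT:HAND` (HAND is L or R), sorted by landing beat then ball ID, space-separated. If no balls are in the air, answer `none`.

Answer: ball4:lands@7:R ball3:lands@8:L ball1:lands@9:R

Derivation:
Beat 0 (L): throw ball1 h=4 -> lands@4:L; in-air after throw: [b1@4:L]
Beat 1 (R): throw ball2 h=5 -> lands@6:L; in-air after throw: [b1@4:L b2@6:L]
Beat 2 (L): throw ball3 h=3 -> lands@5:R; in-air after throw: [b1@4:L b3@5:R b2@6:L]
Beat 3 (R): throw ball4 h=4 -> lands@7:R; in-air after throw: [b1@4:L b3@5:R b2@6:L b4@7:R]
Beat 4 (L): throw ball1 h=5 -> lands@9:R; in-air after throw: [b3@5:R b2@6:L b4@7:R b1@9:R]
Beat 5 (R): throw ball3 h=3 -> lands@8:L; in-air after throw: [b2@6:L b4@7:R b3@8:L b1@9:R]
Beat 6 (L): throw ball2 h=4 -> lands@10:L; in-air after throw: [b4@7:R b3@8:L b1@9:R b2@10:L]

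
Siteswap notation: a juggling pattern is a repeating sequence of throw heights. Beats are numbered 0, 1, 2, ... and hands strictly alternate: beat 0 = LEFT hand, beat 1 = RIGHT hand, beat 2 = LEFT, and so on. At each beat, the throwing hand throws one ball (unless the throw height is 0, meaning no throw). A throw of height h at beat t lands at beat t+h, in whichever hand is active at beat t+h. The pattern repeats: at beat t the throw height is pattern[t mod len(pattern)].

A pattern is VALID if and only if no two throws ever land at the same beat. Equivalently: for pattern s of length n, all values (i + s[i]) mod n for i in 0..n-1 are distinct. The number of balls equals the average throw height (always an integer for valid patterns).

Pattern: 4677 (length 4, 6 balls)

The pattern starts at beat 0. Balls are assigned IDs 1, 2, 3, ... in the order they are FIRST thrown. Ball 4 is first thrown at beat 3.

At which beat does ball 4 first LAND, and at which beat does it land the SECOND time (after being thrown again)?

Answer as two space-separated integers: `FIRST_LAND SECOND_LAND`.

Answer: 10 17

Derivation:
Beat 0 (L): throw ball1 h=4 -> lands@4:L; in-air after throw: [b1@4:L]
Beat 1 (R): throw ball2 h=6 -> lands@7:R; in-air after throw: [b1@4:L b2@7:R]
Beat 2 (L): throw ball3 h=7 -> lands@9:R; in-air after throw: [b1@4:L b2@7:R b3@9:R]
Beat 3 (R): throw ball4 h=7 -> lands@10:L; in-air after throw: [b1@4:L b2@7:R b3@9:R b4@10:L]
Beat 4 (L): throw ball1 h=4 -> lands@8:L; in-air after throw: [b2@7:R b1@8:L b3@9:R b4@10:L]
Beat 5 (R): throw ball5 h=6 -> lands@11:R; in-air after throw: [b2@7:R b1@8:L b3@9:R b4@10:L b5@11:R]
Beat 6 (L): throw ball6 h=7 -> lands@13:R; in-air after throw: [b2@7:R b1@8:L b3@9:R b4@10:L b5@11:R b6@13:R]
Beat 7 (R): throw ball2 h=7 -> lands@14:L; in-air after throw: [b1@8:L b3@9:R b4@10:L b5@11:R b6@13:R b2@14:L]
Beat 8 (L): throw ball1 h=4 -> lands@12:L; in-air after throw: [b3@9:R b4@10:L b5@11:R b1@12:L b6@13:R b2@14:L]
Beat 9 (R): throw ball3 h=6 -> lands@15:R; in-air after throw: [b4@10:L b5@11:R b1@12:L b6@13:R b2@14:L b3@15:R]
Beat 10 (L): throw ball4 h=7 -> lands@17:R; in-air after throw: [b5@11:R b1@12:L b6@13:R b2@14:L b3@15:R b4@17:R]
Beat 11 (R): throw ball5 h=7 -> lands@18:L; in-air after throw: [b1@12:L b6@13:R b2@14:L b3@15:R b4@17:R b5@18:L]
Beat 12 (L): throw ball1 h=4 -> lands@16:L; in-air after throw: [b6@13:R b2@14:L b3@15:R b1@16:L b4@17:R b5@18:L]
Beat 13 (R): throw ball6 h=6 -> lands@19:R; in-air after throw: [b2@14:L b3@15:R b1@16:L b4@17:R b5@18:L b6@19:R]
Beat 14 (L): throw ball2 h=7 -> lands@21:R; in-air after throw: [b3@15:R b1@16:L b4@17:R b5@18:L b6@19:R b2@21:R]
Beat 15 (R): throw ball3 h=7 -> lands@22:L; in-air after throw: [b1@16:L b4@17:R b5@18:L b6@19:R b2@21:R b3@22:L]
Beat 16 (L): throw ball1 h=4 -> lands@20:L; in-air after throw: [b4@17:R b5@18:L b6@19:R b1@20:L b2@21:R b3@22:L]
Beat 17 (R): throw ball4 h=6 -> lands@23:R; in-air after throw: [b5@18:L b6@19:R b1@20:L b2@21:R b3@22:L b4@23:R]
Ball 4: thrown@3 h=7 -> first land @10; rethrown@10 h=7 -> second land @17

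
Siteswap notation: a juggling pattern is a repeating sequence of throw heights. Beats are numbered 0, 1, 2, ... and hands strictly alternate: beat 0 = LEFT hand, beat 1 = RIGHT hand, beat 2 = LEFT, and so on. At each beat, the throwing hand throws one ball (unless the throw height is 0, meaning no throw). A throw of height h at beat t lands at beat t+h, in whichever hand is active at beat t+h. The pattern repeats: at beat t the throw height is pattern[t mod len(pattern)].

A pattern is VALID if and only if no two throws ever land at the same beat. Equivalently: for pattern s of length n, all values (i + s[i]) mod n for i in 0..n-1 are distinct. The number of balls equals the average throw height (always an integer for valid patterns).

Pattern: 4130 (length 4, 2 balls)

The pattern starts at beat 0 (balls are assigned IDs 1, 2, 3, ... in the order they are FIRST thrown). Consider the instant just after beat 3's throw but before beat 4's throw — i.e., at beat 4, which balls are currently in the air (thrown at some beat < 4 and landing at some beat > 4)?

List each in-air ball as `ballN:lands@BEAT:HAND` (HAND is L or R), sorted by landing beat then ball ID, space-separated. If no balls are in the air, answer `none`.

Answer: ball2:lands@5:R

Derivation:
Beat 0 (L): throw ball1 h=4 -> lands@4:L; in-air after throw: [b1@4:L]
Beat 1 (R): throw ball2 h=1 -> lands@2:L; in-air after throw: [b2@2:L b1@4:L]
Beat 2 (L): throw ball2 h=3 -> lands@5:R; in-air after throw: [b1@4:L b2@5:R]
Beat 4 (L): throw ball1 h=4 -> lands@8:L; in-air after throw: [b2@5:R b1@8:L]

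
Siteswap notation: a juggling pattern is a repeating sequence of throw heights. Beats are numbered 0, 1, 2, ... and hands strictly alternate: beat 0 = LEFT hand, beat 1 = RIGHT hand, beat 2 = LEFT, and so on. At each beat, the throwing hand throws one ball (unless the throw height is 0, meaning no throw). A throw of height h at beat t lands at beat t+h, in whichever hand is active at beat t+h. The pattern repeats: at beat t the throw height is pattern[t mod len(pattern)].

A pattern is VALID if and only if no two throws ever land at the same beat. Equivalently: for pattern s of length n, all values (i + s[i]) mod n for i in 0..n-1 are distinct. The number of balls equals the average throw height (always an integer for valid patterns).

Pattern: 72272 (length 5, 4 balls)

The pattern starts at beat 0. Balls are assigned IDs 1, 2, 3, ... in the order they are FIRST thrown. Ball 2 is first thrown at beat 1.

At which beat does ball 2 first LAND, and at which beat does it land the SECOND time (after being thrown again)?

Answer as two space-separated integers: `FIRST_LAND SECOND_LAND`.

Beat 0 (L): throw ball1 h=7 -> lands@7:R; in-air after throw: [b1@7:R]
Beat 1 (R): throw ball2 h=2 -> lands@3:R; in-air after throw: [b2@3:R b1@7:R]
Beat 2 (L): throw ball3 h=2 -> lands@4:L; in-air after throw: [b2@3:R b3@4:L b1@7:R]
Beat 3 (R): throw ball2 h=7 -> lands@10:L; in-air after throw: [b3@4:L b1@7:R b2@10:L]
Beat 4 (L): throw ball3 h=2 -> lands@6:L; in-air after throw: [b3@6:L b1@7:R b2@10:L]
Beat 5 (R): throw ball4 h=7 -> lands@12:L; in-air after throw: [b3@6:L b1@7:R b2@10:L b4@12:L]
Beat 6 (L): throw ball3 h=2 -> lands@8:L; in-air after throw: [b1@7:R b3@8:L b2@10:L b4@12:L]
Beat 7 (R): throw ball1 h=2 -> lands@9:R; in-air after throw: [b3@8:L b1@9:R b2@10:L b4@12:L]
Beat 8 (L): throw ball3 h=7 -> lands@15:R; in-air after throw: [b1@9:R b2@10:L b4@12:L b3@15:R]
Beat 9 (R): throw ball1 h=2 -> lands@11:R; in-air after throw: [b2@10:L b1@11:R b4@12:L b3@15:R]
Beat 10 (L): throw ball2 h=7 -> lands@17:R; in-air after throw: [b1@11:R b4@12:L b3@15:R b2@17:R]
Ball 2: thrown@1 h=2 -> first land @3; rethrown@3 h=7 -> second land @10

Answer: 3 10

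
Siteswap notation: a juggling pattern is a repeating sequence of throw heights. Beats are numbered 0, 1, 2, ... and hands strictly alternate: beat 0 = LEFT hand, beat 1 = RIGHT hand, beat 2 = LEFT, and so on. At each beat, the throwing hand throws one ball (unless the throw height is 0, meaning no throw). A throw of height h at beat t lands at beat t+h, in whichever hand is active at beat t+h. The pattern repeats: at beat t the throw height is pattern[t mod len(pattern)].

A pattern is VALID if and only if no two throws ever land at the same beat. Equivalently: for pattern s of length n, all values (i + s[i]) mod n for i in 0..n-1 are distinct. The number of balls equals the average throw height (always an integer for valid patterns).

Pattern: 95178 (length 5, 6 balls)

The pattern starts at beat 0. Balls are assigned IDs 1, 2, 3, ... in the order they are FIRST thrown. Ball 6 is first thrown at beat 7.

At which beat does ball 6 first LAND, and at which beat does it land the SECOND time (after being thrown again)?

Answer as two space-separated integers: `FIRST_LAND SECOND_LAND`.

Answer: 8 15

Derivation:
Beat 0 (L): throw ball1 h=9 -> lands@9:R; in-air after throw: [b1@9:R]
Beat 1 (R): throw ball2 h=5 -> lands@6:L; in-air after throw: [b2@6:L b1@9:R]
Beat 2 (L): throw ball3 h=1 -> lands@3:R; in-air after throw: [b3@3:R b2@6:L b1@9:R]
Beat 3 (R): throw ball3 h=7 -> lands@10:L; in-air after throw: [b2@6:L b1@9:R b3@10:L]
Beat 4 (L): throw ball4 h=8 -> lands@12:L; in-air after throw: [b2@6:L b1@9:R b3@10:L b4@12:L]
Beat 5 (R): throw ball5 h=9 -> lands@14:L; in-air after throw: [b2@6:L b1@9:R b3@10:L b4@12:L b5@14:L]
Beat 6 (L): throw ball2 h=5 -> lands@11:R; in-air after throw: [b1@9:R b3@10:L b2@11:R b4@12:L b5@14:L]
Beat 7 (R): throw ball6 h=1 -> lands@8:L; in-air after throw: [b6@8:L b1@9:R b3@10:L b2@11:R b4@12:L b5@14:L]
Beat 8 (L): throw ball6 h=7 -> lands@15:R; in-air after throw: [b1@9:R b3@10:L b2@11:R b4@12:L b5@14:L b6@15:R]
Beat 9 (R): throw ball1 h=8 -> lands@17:R; in-air after throw: [b3@10:L b2@11:R b4@12:L b5@14:L b6@15:R b1@17:R]
Beat 10 (L): throw ball3 h=9 -> lands@19:R; in-air after throw: [b2@11:R b4@12:L b5@14:L b6@15:R b1@17:R b3@19:R]
Beat 11 (R): throw ball2 h=5 -> lands@16:L; in-air after throw: [b4@12:L b5@14:L b6@15:R b2@16:L b1@17:R b3@19:R]
Beat 12 (L): throw ball4 h=1 -> lands@13:R; in-air after throw: [b4@13:R b5@14:L b6@15:R b2@16:L b1@17:R b3@19:R]
Beat 13 (R): throw ball4 h=7 -> lands@20:L; in-air after throw: [b5@14:L b6@15:R b2@16:L b1@17:R b3@19:R b4@20:L]
Beat 14 (L): throw ball5 h=8 -> lands@22:L; in-air after throw: [b6@15:R b2@16:L b1@17:R b3@19:R b4@20:L b5@22:L]
Beat 15 (R): throw ball6 h=9 -> lands@24:L; in-air after throw: [b2@16:L b1@17:R b3@19:R b4@20:L b5@22:L b6@24:L]
Ball 6: thrown@7 h=1 -> first land @8; rethrown@8 h=7 -> second land @15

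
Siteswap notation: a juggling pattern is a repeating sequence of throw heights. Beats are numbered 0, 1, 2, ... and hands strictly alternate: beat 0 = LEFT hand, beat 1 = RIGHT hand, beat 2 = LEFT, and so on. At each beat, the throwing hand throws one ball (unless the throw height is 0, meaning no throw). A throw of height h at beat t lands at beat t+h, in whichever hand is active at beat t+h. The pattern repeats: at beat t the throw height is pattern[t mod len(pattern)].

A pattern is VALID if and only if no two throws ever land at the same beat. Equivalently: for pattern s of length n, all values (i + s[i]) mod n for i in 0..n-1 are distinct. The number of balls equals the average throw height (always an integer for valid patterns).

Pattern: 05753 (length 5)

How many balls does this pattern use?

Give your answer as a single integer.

Answer: 4

Derivation:
Pattern = [0, 5, 7, 5, 3], length n = 5
  position 0: throw height = 0, running sum = 0
  position 1: throw height = 5, running sum = 5
  position 2: throw height = 7, running sum = 12
  position 3: throw height = 5, running sum = 17
  position 4: throw height = 3, running sum = 20
Total sum = 20; balls = sum / n = 20 / 5 = 4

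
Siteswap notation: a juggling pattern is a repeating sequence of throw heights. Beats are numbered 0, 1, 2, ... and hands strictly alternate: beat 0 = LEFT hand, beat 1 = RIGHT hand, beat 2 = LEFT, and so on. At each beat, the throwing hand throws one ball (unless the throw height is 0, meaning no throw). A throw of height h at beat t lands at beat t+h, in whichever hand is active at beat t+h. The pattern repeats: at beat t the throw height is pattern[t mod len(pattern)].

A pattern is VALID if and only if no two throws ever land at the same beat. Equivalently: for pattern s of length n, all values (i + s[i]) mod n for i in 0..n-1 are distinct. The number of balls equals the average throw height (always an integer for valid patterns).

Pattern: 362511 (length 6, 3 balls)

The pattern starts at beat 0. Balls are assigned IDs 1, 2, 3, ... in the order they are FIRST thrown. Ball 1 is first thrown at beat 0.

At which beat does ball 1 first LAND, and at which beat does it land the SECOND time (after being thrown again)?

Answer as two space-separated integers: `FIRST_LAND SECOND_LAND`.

Answer: 3 8

Derivation:
Beat 0 (L): throw ball1 h=3 -> lands@3:R; in-air after throw: [b1@3:R]
Beat 1 (R): throw ball2 h=6 -> lands@7:R; in-air after throw: [b1@3:R b2@7:R]
Beat 2 (L): throw ball3 h=2 -> lands@4:L; in-air after throw: [b1@3:R b3@4:L b2@7:R]
Beat 3 (R): throw ball1 h=5 -> lands@8:L; in-air after throw: [b3@4:L b2@7:R b1@8:L]
Beat 4 (L): throw ball3 h=1 -> lands@5:R; in-air after throw: [b3@5:R b2@7:R b1@8:L]
Beat 5 (R): throw ball3 h=1 -> lands@6:L; in-air after throw: [b3@6:L b2@7:R b1@8:L]
Beat 6 (L): throw ball3 h=3 -> lands@9:R; in-air after throw: [b2@7:R b1@8:L b3@9:R]
Beat 7 (R): throw ball2 h=6 -> lands@13:R; in-air after throw: [b1@8:L b3@9:R b2@13:R]
Beat 8 (L): throw ball1 h=2 -> lands@10:L; in-air after throw: [b3@9:R b1@10:L b2@13:R]
Ball 1: thrown@0 h=3 -> first land @3; rethrown@3 h=5 -> second land @8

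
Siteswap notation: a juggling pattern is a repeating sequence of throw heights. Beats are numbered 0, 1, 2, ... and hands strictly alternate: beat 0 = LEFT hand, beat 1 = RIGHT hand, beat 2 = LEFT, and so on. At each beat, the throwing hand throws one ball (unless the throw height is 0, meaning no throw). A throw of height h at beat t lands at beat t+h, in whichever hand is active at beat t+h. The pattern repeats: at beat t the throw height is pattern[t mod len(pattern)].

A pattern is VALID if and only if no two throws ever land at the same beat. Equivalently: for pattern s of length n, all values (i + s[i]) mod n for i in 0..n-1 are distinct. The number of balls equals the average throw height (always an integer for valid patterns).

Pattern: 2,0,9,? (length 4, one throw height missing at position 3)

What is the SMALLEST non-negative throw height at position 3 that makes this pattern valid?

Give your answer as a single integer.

Answer: 1

Derivation:
i=0: (0 + 2) mod 4 = 2
i=1: (1 + 0) mod 4 = 1
i=2: (2 + 9) mod 4 = 3
i=3: s[i]=? (unknown)
Known residues: [1, 2, 3]; need a permutation of 0..3, so missing residue r = 0
Need (3 + s) mod 4 = 0; smallest s = (0 - 3) mod 4 = 1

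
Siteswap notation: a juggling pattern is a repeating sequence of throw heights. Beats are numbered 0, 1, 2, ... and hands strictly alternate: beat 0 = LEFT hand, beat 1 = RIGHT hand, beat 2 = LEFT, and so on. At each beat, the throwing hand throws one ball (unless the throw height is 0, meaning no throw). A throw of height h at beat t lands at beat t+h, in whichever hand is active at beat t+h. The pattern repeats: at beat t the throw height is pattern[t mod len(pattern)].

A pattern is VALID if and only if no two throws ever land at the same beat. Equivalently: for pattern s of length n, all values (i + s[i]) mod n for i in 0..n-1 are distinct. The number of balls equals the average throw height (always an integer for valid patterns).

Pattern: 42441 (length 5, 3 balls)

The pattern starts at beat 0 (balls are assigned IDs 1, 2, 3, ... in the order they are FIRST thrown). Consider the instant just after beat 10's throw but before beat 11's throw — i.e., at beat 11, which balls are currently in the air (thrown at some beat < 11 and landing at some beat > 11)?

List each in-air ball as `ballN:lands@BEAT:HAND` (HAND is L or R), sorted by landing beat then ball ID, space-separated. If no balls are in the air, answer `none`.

Answer: ball3:lands@12:L ball1:lands@14:L

Derivation:
Beat 0 (L): throw ball1 h=4 -> lands@4:L; in-air after throw: [b1@4:L]
Beat 1 (R): throw ball2 h=2 -> lands@3:R; in-air after throw: [b2@3:R b1@4:L]
Beat 2 (L): throw ball3 h=4 -> lands@6:L; in-air after throw: [b2@3:R b1@4:L b3@6:L]
Beat 3 (R): throw ball2 h=4 -> lands@7:R; in-air after throw: [b1@4:L b3@6:L b2@7:R]
Beat 4 (L): throw ball1 h=1 -> lands@5:R; in-air after throw: [b1@5:R b3@6:L b2@7:R]
Beat 5 (R): throw ball1 h=4 -> lands@9:R; in-air after throw: [b3@6:L b2@7:R b1@9:R]
Beat 6 (L): throw ball3 h=2 -> lands@8:L; in-air after throw: [b2@7:R b3@8:L b1@9:R]
Beat 7 (R): throw ball2 h=4 -> lands@11:R; in-air after throw: [b3@8:L b1@9:R b2@11:R]
Beat 8 (L): throw ball3 h=4 -> lands@12:L; in-air after throw: [b1@9:R b2@11:R b3@12:L]
Beat 9 (R): throw ball1 h=1 -> lands@10:L; in-air after throw: [b1@10:L b2@11:R b3@12:L]
Beat 10 (L): throw ball1 h=4 -> lands@14:L; in-air after throw: [b2@11:R b3@12:L b1@14:L]
Beat 11 (R): throw ball2 h=2 -> lands@13:R; in-air after throw: [b3@12:L b2@13:R b1@14:L]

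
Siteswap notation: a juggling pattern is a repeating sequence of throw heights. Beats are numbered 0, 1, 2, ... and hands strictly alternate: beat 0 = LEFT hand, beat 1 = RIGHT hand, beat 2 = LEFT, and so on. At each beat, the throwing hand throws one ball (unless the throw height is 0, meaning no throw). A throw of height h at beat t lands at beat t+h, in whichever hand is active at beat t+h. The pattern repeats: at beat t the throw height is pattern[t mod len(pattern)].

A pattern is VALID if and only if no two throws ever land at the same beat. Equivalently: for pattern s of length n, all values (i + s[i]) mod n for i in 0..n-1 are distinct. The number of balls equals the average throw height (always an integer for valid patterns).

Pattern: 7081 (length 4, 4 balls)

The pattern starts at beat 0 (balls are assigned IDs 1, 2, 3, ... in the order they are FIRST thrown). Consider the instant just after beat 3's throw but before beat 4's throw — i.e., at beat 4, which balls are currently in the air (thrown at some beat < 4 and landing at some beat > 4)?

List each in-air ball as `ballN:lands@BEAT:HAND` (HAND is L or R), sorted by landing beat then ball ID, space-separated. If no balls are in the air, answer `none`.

Answer: ball1:lands@7:R ball2:lands@10:L

Derivation:
Beat 0 (L): throw ball1 h=7 -> lands@7:R; in-air after throw: [b1@7:R]
Beat 2 (L): throw ball2 h=8 -> lands@10:L; in-air after throw: [b1@7:R b2@10:L]
Beat 3 (R): throw ball3 h=1 -> lands@4:L; in-air after throw: [b3@4:L b1@7:R b2@10:L]
Beat 4 (L): throw ball3 h=7 -> lands@11:R; in-air after throw: [b1@7:R b2@10:L b3@11:R]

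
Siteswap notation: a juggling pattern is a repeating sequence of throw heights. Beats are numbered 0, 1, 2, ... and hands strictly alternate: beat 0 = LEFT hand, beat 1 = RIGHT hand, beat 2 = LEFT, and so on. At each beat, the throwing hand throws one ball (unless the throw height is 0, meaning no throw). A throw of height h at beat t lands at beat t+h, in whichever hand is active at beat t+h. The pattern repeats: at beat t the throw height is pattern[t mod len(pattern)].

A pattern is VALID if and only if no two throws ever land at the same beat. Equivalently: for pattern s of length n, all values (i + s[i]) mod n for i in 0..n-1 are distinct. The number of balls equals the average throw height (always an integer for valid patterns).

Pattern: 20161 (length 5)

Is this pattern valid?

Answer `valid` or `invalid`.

i=0: (i + s[i]) mod n = (0 + 2) mod 5 = 2
i=1: (i + s[i]) mod n = (1 + 0) mod 5 = 1
i=2: (i + s[i]) mod n = (2 + 1) mod 5 = 3
i=3: (i + s[i]) mod n = (3 + 6) mod 5 = 4
i=4: (i + s[i]) mod n = (4 + 1) mod 5 = 0
Residues: [2, 1, 3, 4, 0], distinct: True

Answer: valid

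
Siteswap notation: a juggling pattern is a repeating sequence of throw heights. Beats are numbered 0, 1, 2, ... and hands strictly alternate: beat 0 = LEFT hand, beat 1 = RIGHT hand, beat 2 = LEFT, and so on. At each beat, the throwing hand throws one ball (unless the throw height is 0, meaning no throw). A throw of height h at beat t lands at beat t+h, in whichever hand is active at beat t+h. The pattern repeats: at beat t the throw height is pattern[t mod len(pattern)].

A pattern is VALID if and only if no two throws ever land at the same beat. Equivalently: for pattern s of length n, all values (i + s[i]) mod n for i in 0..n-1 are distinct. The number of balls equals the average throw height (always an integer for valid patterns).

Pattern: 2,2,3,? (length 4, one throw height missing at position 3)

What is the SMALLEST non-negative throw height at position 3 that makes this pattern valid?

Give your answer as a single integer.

Answer: 1

Derivation:
i=0: (0 + 2) mod 4 = 2
i=1: (1 + 2) mod 4 = 3
i=2: (2 + 3) mod 4 = 1
i=3: s[i]=? (unknown)
Known residues: [1, 2, 3]; need a permutation of 0..3, so missing residue r = 0
Need (3 + s) mod 4 = 0; smallest s = (0 - 3) mod 4 = 1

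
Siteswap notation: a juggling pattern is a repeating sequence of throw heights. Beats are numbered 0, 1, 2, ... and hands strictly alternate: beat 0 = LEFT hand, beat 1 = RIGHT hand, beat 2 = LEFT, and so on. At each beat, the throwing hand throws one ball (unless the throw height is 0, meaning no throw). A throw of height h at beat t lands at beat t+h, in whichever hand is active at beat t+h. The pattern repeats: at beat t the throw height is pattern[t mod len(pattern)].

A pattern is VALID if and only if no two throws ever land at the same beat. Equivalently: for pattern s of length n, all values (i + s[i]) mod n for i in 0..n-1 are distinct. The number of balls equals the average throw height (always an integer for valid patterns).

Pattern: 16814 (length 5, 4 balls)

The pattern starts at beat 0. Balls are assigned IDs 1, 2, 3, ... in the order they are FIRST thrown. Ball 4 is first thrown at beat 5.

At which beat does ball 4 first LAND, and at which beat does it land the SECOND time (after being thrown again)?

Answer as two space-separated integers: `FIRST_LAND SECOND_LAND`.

Beat 0 (L): throw ball1 h=1 -> lands@1:R; in-air after throw: [b1@1:R]
Beat 1 (R): throw ball1 h=6 -> lands@7:R; in-air after throw: [b1@7:R]
Beat 2 (L): throw ball2 h=8 -> lands@10:L; in-air after throw: [b1@7:R b2@10:L]
Beat 3 (R): throw ball3 h=1 -> lands@4:L; in-air after throw: [b3@4:L b1@7:R b2@10:L]
Beat 4 (L): throw ball3 h=4 -> lands@8:L; in-air after throw: [b1@7:R b3@8:L b2@10:L]
Beat 5 (R): throw ball4 h=1 -> lands@6:L; in-air after throw: [b4@6:L b1@7:R b3@8:L b2@10:L]
Beat 6 (L): throw ball4 h=6 -> lands@12:L; in-air after throw: [b1@7:R b3@8:L b2@10:L b4@12:L]
Beat 7 (R): throw ball1 h=8 -> lands@15:R; in-air after throw: [b3@8:L b2@10:L b4@12:L b1@15:R]
Beat 8 (L): throw ball3 h=1 -> lands@9:R; in-air after throw: [b3@9:R b2@10:L b4@12:L b1@15:R]
Beat 9 (R): throw ball3 h=4 -> lands@13:R; in-air after throw: [b2@10:L b4@12:L b3@13:R b1@15:R]
Beat 10 (L): throw ball2 h=1 -> lands@11:R; in-air after throw: [b2@11:R b4@12:L b3@13:R b1@15:R]
Beat 11 (R): throw ball2 h=6 -> lands@17:R; in-air after throw: [b4@12:L b3@13:R b1@15:R b2@17:R]
Beat 12 (L): throw ball4 h=8 -> lands@20:L; in-air after throw: [b3@13:R b1@15:R b2@17:R b4@20:L]
Ball 4: thrown@5 h=1 -> first land @6; rethrown@6 h=6 -> second land @12

Answer: 6 12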